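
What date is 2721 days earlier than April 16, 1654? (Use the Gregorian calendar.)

−365 (one year) → Apr 16, 1653 (2356 left).
−365 (one year) → Apr 16, 1652 (1991 left).
−366 (one year; includes Feb 29, 1652) → Apr 16, 1651 (1625 left).
−365 (one year) → Apr 16, 1650 (1260 left).
−365 (one year) → Apr 16, 1649 (895 left).
−365 (one year) → Apr 16, 1648 (530 left).
−366 (one year; includes Feb 29, 1648) → Apr 16, 1647 (164 left).
−16 → Mar 31, 1647 (end of Mar, 31 days; 148 left).
−31 → Feb 28, 1647 (end of Feb, 28 days; 117 left).
−28 → Jan 31, 1647 (end of Jan, 31 days; 89 left).
−31 → Dec 31, 1646 (end of Dec, 31 days; 58 left).
−31 → Nov 30, 1646 (end of Nov, 30 days; 27 left).
−27 → Nov 3, 1646.

November 3, 1646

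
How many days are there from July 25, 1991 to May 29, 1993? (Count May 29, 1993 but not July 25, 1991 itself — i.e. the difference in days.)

674

Jul 25, 1991 → Jul 25, 1992: 366 days (Feb 29, 1992 is in that span).
Jul 25, 1992 → Aug 25, 1992: 31 days (July has 31).
Aug 25, 1992 → Sep 25, 1992: 31 days (August has 31).
Sep 25, 1992 → Oct 25, 1992: 30 days (September has 30).
Oct 25, 1992 → Nov 25, 1992: 31 days (October has 31).
Nov 25, 1992 → Dec 25, 1992: 30 days (November has 30).
Dec 25, 1992 → Jan 25, 1993: 31 days (December has 31).
Jan 25, 1993 → Feb 25, 1993: 31 days (January has 31).
Feb 25, 1993 → Mar 25, 1993: 28 days (February has 28).
Mar 25, 1993 → Apr 25, 1993: 31 days (March has 31).
Apr 25, 1993 → May 25, 1993: 30 days (April has 30).
May 25, 1993 → May 29, 1993: 4 days.
Total: 674 days.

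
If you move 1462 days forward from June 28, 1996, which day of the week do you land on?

Thursday

First find the weekday of Jun 28, 1996. Doomsday rule: the anchor day for the 1900s is Wednesday. For year 96: 96÷12 = 8 r 0, and 0÷4 = 0, so 8+0+0 = 8.
Wednesday + 8 ≡ Thursday — that's 1996's doomsday.
In June the doomsday date is Jun 6.
Jun 28 is 22 days after Jun 6; 22 mod 7 = 1, so Thursday + 1 = Friday.
1462 mod 7 = 6, so 1462 days after a Friday is Friday + 6 = Thursday.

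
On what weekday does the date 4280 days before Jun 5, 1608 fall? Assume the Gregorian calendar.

First find the weekday of Jun 5, 1608. Doomsday rule: the anchor day for the 1600s is Tuesday. For year 08: 8÷12 = 0 r 8, and 8÷4 = 2, so 0+8+2 = 10.
Tuesday + 10 ≡ Friday — that's 1608's doomsday.
In June the doomsday date is Jun 6.
Jun 5 is 1 day before Jun 6; 1 mod 7 = 1, so Friday − 1 = Thursday.
4280 mod 7 = 3, so 4280 days before a Thursday is Thursday − 3 = Monday.

Monday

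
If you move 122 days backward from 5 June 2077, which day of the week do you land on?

Wednesday

First find the weekday of Jun 5, 2077. Doomsday rule: the anchor day for the 2000s is Tuesday. For year 77: 77÷12 = 6 r 5, and 5÷4 = 1, so 6+5+1 = 12.
Tuesday + 12 ≡ Sunday — that's 2077's doomsday.
In June the doomsday date is Jun 6.
Jun 5 is 1 day before Jun 6; 1 mod 7 = 1, so Sunday − 1 = Saturday.
122 mod 7 = 3, so 122 days before a Saturday is Saturday − 3 = Wednesday.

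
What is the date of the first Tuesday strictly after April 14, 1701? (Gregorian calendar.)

April 19, 1701

Apr 14, 1701 is a Thursday.
From Thursday to the next Tuesday is 5 days.
Apr 14, 1701 + 5 = Apr 19, 1701.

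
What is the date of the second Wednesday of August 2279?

August 1, 2279 is a Friday.
The first Wednesday is therefore August 6 (5 days later).
The second Wednesday is 6 + 1×7 = August 13.

August 13, 2279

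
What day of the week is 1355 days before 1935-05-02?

Sunday

May 2, 1935 is a Thursday.
1355 mod 7 = 4, so 1355 days before a Thursday is Thursday − 4 = Sunday.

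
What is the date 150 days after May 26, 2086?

October 23, 2086

May has 31 days: +6 → Jun 1, 2086 (144 left).
Jun has 30 days: +30 → Jul 1, 2086 (114 left).
Jul has 31 days: +31 → Aug 1, 2086 (83 left).
Aug has 31 days: +31 → Sep 1, 2086 (52 left).
Sep has 30 days: +30 → Oct 1, 2086 (22 left).
+22 → Oct 23, 2086.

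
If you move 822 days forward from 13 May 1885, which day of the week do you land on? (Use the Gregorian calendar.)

Saturday

May 13, 1885 is a Wednesday.
822 mod 7 = 3, so 822 days after a Wednesday is Wednesday + 3 = Saturday.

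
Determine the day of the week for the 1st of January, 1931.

Thursday

Doomsday rule: the anchor day for the 1900s is Wednesday. For year 31: 31÷12 = 2 r 7, and 7÷4 = 1, so 2+7+1 = 10.
Wednesday + 10 ≡ Saturday — that's 1931's doomsday.
In January the doomsday date is Jan 3 (1931 is not a leap year).
Jan 1 is 2 days before Jan 3; 2 mod 7 = 2, so Saturday − 2 = Thursday.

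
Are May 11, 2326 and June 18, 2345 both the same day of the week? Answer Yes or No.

No

From May 11, 2326 to Jun 18, 2345 is 6978 days.
6978 mod 7 = 6, so they are different weekdays.
(May 11, 2326 is a Tuesday; Jun 18, 2345 is a Monday.)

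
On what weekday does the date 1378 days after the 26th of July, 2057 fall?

Wednesday

Jul 26, 2057 is a Thursday.
1378 mod 7 = 6, so 1378 days after a Thursday is Thursday + 6 = Wednesday.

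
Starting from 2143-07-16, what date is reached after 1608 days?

December 10, 2147

+366 (one year; includes Feb 29, 2144) → Jul 16, 2144 (1242 left).
+365 (one year) → Jul 16, 2145 (877 left).
+365 (one year) → Jul 16, 2146 (512 left).
+365 (one year) → Jul 16, 2147 (147 left).
Jul has 31 days: +16 → Aug 1, 2147 (131 left).
Aug has 31 days: +31 → Sep 1, 2147 (100 left).
Sep has 30 days: +30 → Oct 1, 2147 (70 left).
Oct has 31 days: +31 → Nov 1, 2147 (39 left).
Nov has 30 days: +30 → Dec 1, 2147 (9 left).
+9 → Dec 10, 2147.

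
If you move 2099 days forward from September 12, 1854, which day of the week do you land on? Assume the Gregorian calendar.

First find the weekday of Sep 12, 1854. Doomsday rule: the anchor day for the 1800s is Friday. For year 54: 54÷12 = 4 r 6, and 6÷4 = 1, so 4+6+1 = 11.
Friday + 11 ≡ Tuesday — that's 1854's doomsday.
In September the doomsday date is Sep 5.
Sep 12 is 7 days after Sep 5; 7 mod 7 = 0, so Tuesday + 0 = Tuesday.
2099 mod 7 = 6, so 2099 days after a Tuesday is Tuesday + 6 = Monday.

Monday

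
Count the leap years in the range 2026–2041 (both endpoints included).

4

Multiples of 4 in [2026,2041]: 4.
Of those, multiples of 100: 0 (not leap unless ÷400).
Multiples of 400: 0.
Leap years = 4 − 0 + 0 = 4.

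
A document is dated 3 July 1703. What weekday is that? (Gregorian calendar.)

Doomsday rule: the anchor day for the 1700s is Sunday. For year 03: 3÷12 = 0 r 3, and 3÷4 = 0, so 0+3+0 = 3.
Sunday + 3 ≡ Wednesday — that's 1703's doomsday.
In July the doomsday date is Jul 11.
Jul 3 is 8 days before Jul 11; 8 mod 7 = 1, so Wednesday − 1 = Tuesday.

Tuesday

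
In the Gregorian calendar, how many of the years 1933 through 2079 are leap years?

36

Multiples of 4 in [1933,2079]: 36.
Of those, multiples of 100: 1 (not leap unless ÷400).
Multiples of 400: 1.
Leap years = 36 − 1 + 1 = 36.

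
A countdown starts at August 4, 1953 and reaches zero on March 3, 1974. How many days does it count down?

Aug 4, 1953 → Aug 4, 1954: 365 days.
Aug 4, 1954 → Aug 4, 1955: 365 days.
Aug 4, 1955 → Aug 4, 1956: 366 days (Feb 29, 1956 is in that span).
Aug 4, 1956 → Aug 4, 1957: 365 days.
Aug 4, 1957 → Aug 4, 1958: 365 days.
Aug 4, 1958 → Aug 4, 1959: 365 days.
Aug 4, 1959 → Aug 4, 1960: 366 days (Feb 29, 1960 is in that span).
Aug 4, 1960 → Aug 4, 1961: 365 days.
Aug 4, 1961 → Aug 4, 1962: 365 days.
Aug 4, 1962 → Aug 4, 1963: 365 days.
Aug 4, 1963 → Aug 4, 1964: 366 days (Feb 29, 1964 is in that span).
Aug 4, 1964 → Aug 4, 1965: 365 days.
Aug 4, 1965 → Aug 4, 1966: 365 days.
Aug 4, 1966 → Aug 4, 1967: 365 days.
Aug 4, 1967 → Aug 4, 1968: 366 days (Feb 29, 1968 is in that span).
Aug 4, 1968 → Aug 4, 1969: 365 days.
Aug 4, 1969 → Aug 4, 1970: 365 days.
Aug 4, 1970 → Aug 4, 1971: 365 days.
Aug 4, 1971 → Aug 4, 1972: 366 days (Feb 29, 1972 is in that span).
Aug 4, 1972 → Aug 4, 1973: 365 days.
Aug 4, 1973 → Sep 4, 1973: 31 days (August has 31).
Sep 4, 1973 → Oct 4, 1973: 30 days (September has 30).
Oct 4, 1973 → Nov 4, 1973: 31 days (October has 31).
Nov 4, 1973 → Dec 4, 1973: 30 days (November has 30).
Dec 4, 1973 → Jan 4, 1974: 31 days (December has 31).
Jan 4, 1974 → Feb 4, 1974: 31 days (January has 31).
Feb 4, 1974 → Mar 3, 1974: 27 days.
Total: 7516 days.

7516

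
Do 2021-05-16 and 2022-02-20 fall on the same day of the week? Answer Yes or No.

Yes

From May 16, 2021 to Feb 20, 2022 is 280 days.
280 mod 7 = 0, so they are the same weekday.
(May 16, 2021 is a Sunday; Feb 20, 2022 is a Sunday.)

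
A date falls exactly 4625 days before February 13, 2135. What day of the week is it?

Feb 13, 2135 is a Sunday.
4625 mod 7 = 5, so 4625 days before a Sunday is Sunday − 5 = Tuesday.

Tuesday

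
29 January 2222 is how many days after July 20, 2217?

1654

Jul 20, 2217 → Jul 20, 2218: 365 days.
Jul 20, 2218 → Jul 20, 2219: 365 days.
Jul 20, 2219 → Jul 20, 2220: 366 days (Feb 29, 2220 is in that span).
Jul 20, 2220 → Jul 20, 2221: 365 days.
Jul 20, 2221 → Aug 20, 2221: 31 days (July has 31).
Aug 20, 2221 → Sep 20, 2221: 31 days (August has 31).
Sep 20, 2221 → Oct 20, 2221: 30 days (September has 30).
Oct 20, 2221 → Nov 20, 2221: 31 days (October has 31).
Nov 20, 2221 → Dec 20, 2221: 30 days (November has 30).
Dec 20, 2221 → Jan 20, 2222: 31 days (December has 31).
Jan 20, 2222 → Jan 29, 2222: 9 days.
Total: 1654 days.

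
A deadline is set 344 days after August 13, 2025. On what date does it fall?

July 23, 2026

Aug has 31 days: +19 → Sep 1, 2025 (325 left).
Sep has 30 days: +30 → Oct 1, 2025 (295 left).
Oct has 31 days: +31 → Nov 1, 2025 (264 left).
Nov has 30 days: +30 → Dec 1, 2025 (234 left).
Dec has 31 days: +31 → Jan 1, 2026 (203 left).
Jan has 31 days: +31 → Feb 1, 2026 (172 left).
Feb has 28 days: +28 → Mar 1, 2026 (144 left).
Mar has 31 days: +31 → Apr 1, 2026 (113 left).
Apr has 30 days: +30 → May 1, 2026 (83 left).
May has 31 days: +31 → Jun 1, 2026 (52 left).
Jun has 30 days: +30 → Jul 1, 2026 (22 left).
+22 → Jul 23, 2026.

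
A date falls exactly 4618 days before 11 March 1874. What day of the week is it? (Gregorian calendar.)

Friday

Mar 11, 1874 is a Wednesday.
4618 mod 7 = 5, so 4618 days before a Wednesday is Wednesday − 5 = Friday.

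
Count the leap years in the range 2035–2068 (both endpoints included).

Multiples of 4 in [2035,2068]: 9.
Of those, multiples of 100: 0 (not leap unless ÷400).
Multiples of 400: 0.
Leap years = 9 − 0 + 0 = 9.

9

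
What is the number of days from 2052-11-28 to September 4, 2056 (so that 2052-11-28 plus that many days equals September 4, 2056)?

Nov 28, 2052 → Nov 28, 2053: 365 days.
Nov 28, 2053 → Nov 28, 2054: 365 days.
Nov 28, 2054 → Nov 28, 2055: 365 days.
Nov 28, 2055 → Dec 28, 2055: 30 days (November has 30).
Dec 28, 2055 → Jan 28, 2056: 31 days (December has 31).
Jan 28, 2056 → Feb 28, 2056: 31 days (January has 31).
Feb 28, 2056 → Mar 28, 2056: 29 days (February has 29).
Mar 28, 2056 → Apr 28, 2056: 31 days (March has 31).
Apr 28, 2056 → May 28, 2056: 30 days (April has 30).
May 28, 2056 → Jun 28, 2056: 31 days (May has 31).
Jun 28, 2056 → Jul 28, 2056: 30 days (June has 30).
Jul 28, 2056 → Aug 28, 2056: 31 days (July has 31).
Aug 28, 2056 → Sep 4, 2056: 7 days.
Total: 1376 days.

1376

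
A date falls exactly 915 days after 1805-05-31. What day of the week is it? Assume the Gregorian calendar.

Wednesday

First find the weekday of May 31, 1805. Doomsday rule: the anchor day for the 1800s is Friday. For year 05: 5÷12 = 0 r 5, and 5÷4 = 1, so 0+5+1 = 6.
Friday + 6 ≡ Thursday — that's 1805's doomsday.
In May the doomsday date is May 9.
May 31 is 22 days after May 9; 22 mod 7 = 1, so Thursday + 1 = Friday.
915 mod 7 = 5, so 915 days after a Friday is Friday + 5 = Wednesday.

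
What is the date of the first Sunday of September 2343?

September 5, 2343

September 1, 2343 is a Wednesday.
The first Sunday is therefore September 5 (4 days later).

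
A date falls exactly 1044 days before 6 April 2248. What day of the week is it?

Wednesday

Apr 6, 2248 is a Thursday.
1044 mod 7 = 1, so 1044 days before a Thursday is Thursday − 1 = Wednesday.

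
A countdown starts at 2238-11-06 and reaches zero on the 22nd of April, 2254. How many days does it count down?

Nov 6, 2238 → Nov 6, 2239: 365 days.
Nov 6, 2239 → Nov 6, 2240: 366 days (Feb 29, 2240 is in that span).
Nov 6, 2240 → Nov 6, 2241: 365 days.
Nov 6, 2241 → Nov 6, 2242: 365 days.
Nov 6, 2242 → Nov 6, 2243: 365 days.
Nov 6, 2243 → Nov 6, 2244: 366 days (Feb 29, 2244 is in that span).
Nov 6, 2244 → Nov 6, 2245: 365 days.
Nov 6, 2245 → Nov 6, 2246: 365 days.
Nov 6, 2246 → Nov 6, 2247: 365 days.
Nov 6, 2247 → Nov 6, 2248: 366 days (Feb 29, 2248 is in that span).
Nov 6, 2248 → Nov 6, 2249: 365 days.
Nov 6, 2249 → Nov 6, 2250: 365 days.
Nov 6, 2250 → Nov 6, 2251: 365 days.
Nov 6, 2251 → Nov 6, 2252: 366 days (Feb 29, 2252 is in that span).
Nov 6, 2252 → Nov 6, 2253: 365 days.
Nov 6, 2253 → Dec 6, 2253: 30 days (November has 30).
Dec 6, 2253 → Jan 6, 2254: 31 days (December has 31).
Jan 6, 2254 → Feb 6, 2254: 31 days (January has 31).
Feb 6, 2254 → Mar 6, 2254: 28 days (February has 28).
Mar 6, 2254 → Apr 6, 2254: 31 days (March has 31).
Apr 6, 2254 → Apr 22, 2254: 16 days.
Total: 5646 days.

5646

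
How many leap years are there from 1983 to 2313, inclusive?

Multiples of 4 in [1983,2313]: 83.
Of those, multiples of 100: 4 (not leap unless ÷400).
Multiples of 400: 1.
Leap years = 83 − 4 + 1 = 80.

80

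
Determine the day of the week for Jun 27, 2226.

Tuesday

Doomsday rule: the anchor day for the 2200s is Friday. For year 26: 26÷12 = 2 r 2, and 2÷4 = 0, so 2+2+0 = 4.
Friday + 4 ≡ Tuesday — that's 2226's doomsday.
In June the doomsday date is Jun 6.
Jun 27 is 21 days after Jun 6; 21 mod 7 = 0, so Tuesday + 0 = Tuesday.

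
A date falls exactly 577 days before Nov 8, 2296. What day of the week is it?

Thursday

First find the weekday of Nov 8, 2296. Doomsday rule: the anchor day for the 2200s is Friday. For year 96: 96÷12 = 8 r 0, and 0÷4 = 0, so 8+0+0 = 8.
Friday + 8 ≡ Saturday — that's 2296's doomsday.
In November the doomsday date is Nov 7.
Nov 8 is 1 day after Nov 7; 1 mod 7 = 1, so Saturday + 1 = Sunday.
577 mod 7 = 3, so 577 days before a Sunday is Sunday − 3 = Thursday.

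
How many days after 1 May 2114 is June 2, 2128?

May 1, 2114 → May 1, 2115: 365 days.
May 1, 2115 → May 1, 2116: 366 days (Feb 29, 2116 is in that span).
May 1, 2116 → May 1, 2117: 365 days.
May 1, 2117 → May 1, 2118: 365 days.
May 1, 2118 → May 1, 2119: 365 days.
May 1, 2119 → May 1, 2120: 366 days (Feb 29, 2120 is in that span).
May 1, 2120 → May 1, 2121: 365 days.
May 1, 2121 → May 1, 2122: 365 days.
May 1, 2122 → May 1, 2123: 365 days.
May 1, 2123 → May 1, 2124: 366 days (Feb 29, 2124 is in that span).
May 1, 2124 → May 1, 2125: 365 days.
May 1, 2125 → May 1, 2126: 365 days.
May 1, 2126 → May 1, 2127: 365 days.
May 1, 2127 → Jun 1, 2127: 31 days (May has 31).
Jun 1, 2127 → Jul 1, 2127: 30 days (June has 30).
Jul 1, 2127 → Aug 1, 2127: 31 days (July has 31).
Aug 1, 2127 → Sep 1, 2127: 31 days (August has 31).
Sep 1, 2127 → Oct 1, 2127: 30 days (September has 30).
Oct 1, 2127 → Nov 1, 2127: 31 days (October has 31).
Nov 1, 2127 → Dec 1, 2127: 30 days (November has 30).
Dec 1, 2127 → Jan 1, 2128: 31 days (December has 31).
Jan 1, 2128 → Feb 1, 2128: 31 days (January has 31).
Feb 1, 2128 → Mar 1, 2128: 29 days (February has 29).
Mar 1, 2128 → Apr 1, 2128: 31 days (March has 31).
Apr 1, 2128 → May 1, 2128: 30 days (April has 30).
May 1, 2128 → Jun 1, 2128: 31 days (May has 31).
Jun 1, 2128 → Jun 2, 2128: 1 days.
Total: 5146 days.

5146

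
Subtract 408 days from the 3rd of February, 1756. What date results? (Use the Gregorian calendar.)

−365 (one year) → Feb 3, 1755 (43 left).
−3 → Jan 31, 1755 (end of Jan, 31 days; 40 left).
−31 → Dec 31, 1754 (end of Dec, 31 days; 9 left).
−9 → Dec 22, 1754.

December 22, 1754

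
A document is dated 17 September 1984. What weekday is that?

Monday

Doomsday rule: the anchor day for the 1900s is Wednesday. For year 84: 84÷12 = 7 r 0, and 0÷4 = 0, so 7+0+0 = 7.
Wednesday + 7 ≡ Wednesday — that's 1984's doomsday.
In September the doomsday date is Sep 5.
Sep 17 is 12 days after Sep 5; 12 mod 7 = 5, so Wednesday + 5 = Monday.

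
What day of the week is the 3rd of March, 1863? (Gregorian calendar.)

Tuesday

Doomsday rule: the anchor day for the 1800s is Friday. For year 63: 63÷12 = 5 r 3, and 3÷4 = 0, so 5+3+0 = 8.
Friday + 8 ≡ Saturday — that's 1863's doomsday.
In March the doomsday date is Mar 14.
Mar 3 is 11 days before Mar 14; 11 mod 7 = 4, so Saturday − 4 = Tuesday.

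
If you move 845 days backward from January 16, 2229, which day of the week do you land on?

Sunday

First find the weekday of Jan 16, 2229. Doomsday rule: the anchor day for the 2200s is Friday. For year 29: 29÷12 = 2 r 5, and 5÷4 = 1, so 2+5+1 = 8.
Friday + 8 ≡ Saturday — that's 2229's doomsday.
In January the doomsday date is Jan 3 (2229 is not a leap year).
Jan 16 is 13 days after Jan 3; 13 mod 7 = 6, so Saturday + 6 = Friday.
845 mod 7 = 5, so 845 days before a Friday is Friday − 5 = Sunday.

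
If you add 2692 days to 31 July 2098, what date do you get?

December 14, 2105

+365 (one year) → Jul 31, 2099 (2327 left).
+365 (one year) → Jul 31, 2100 (1962 left).
+365 (one year) → Jul 31, 2101 (1597 left).
+365 (one year) → Jul 31, 2102 (1232 left).
+365 (one year) → Jul 31, 2103 (867 left).
+366 (one year; includes Feb 29, 2104) → Jul 31, 2104 (501 left).
+365 (one year) → Jul 31, 2105 (136 left).
Jul has 31 days: +1 → Aug 1, 2105 (135 left).
Aug has 31 days: +31 → Sep 1, 2105 (104 left).
Sep has 30 days: +30 → Oct 1, 2105 (74 left).
Oct has 31 days: +31 → Nov 1, 2105 (43 left).
Nov has 30 days: +30 → Dec 1, 2105 (13 left).
+13 → Dec 14, 2105.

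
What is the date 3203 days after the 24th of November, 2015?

August 31, 2024

+366 (one year; includes Feb 29, 2016) → Nov 24, 2016 (2837 left).
+365 (one year) → Nov 24, 2017 (2472 left).
+365 (one year) → Nov 24, 2018 (2107 left).
+365 (one year) → Nov 24, 2019 (1742 left).
+366 (one year; includes Feb 29, 2020) → Nov 24, 2020 (1376 left).
+365 (one year) → Nov 24, 2021 (1011 left).
+365 (one year) → Nov 24, 2022 (646 left).
+365 (one year) → Nov 24, 2023 (281 left).
Nov has 30 days: +7 → Dec 1, 2023 (274 left).
Dec has 31 days: +31 → Jan 1, 2024 (243 left).
Jan has 31 days: +31 → Feb 1, 2024 (212 left).
Feb has 29 days: +29 → Mar 1, 2024 (183 left).
Mar has 31 days: +31 → Apr 1, 2024 (152 left).
Apr has 30 days: +30 → May 1, 2024 (122 left).
May has 31 days: +31 → Jun 1, 2024 (91 left).
Jun has 30 days: +30 → Jul 1, 2024 (61 left).
Jul has 31 days: +31 → Aug 1, 2024 (30 left).
+30 → Aug 31, 2024.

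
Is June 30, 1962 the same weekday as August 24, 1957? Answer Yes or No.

From Aug 24, 1957 to Jun 30, 1962 is 1771 days.
1771 mod 7 = 0, so they are the same weekday.
(Aug 24, 1957 is a Saturday; Jun 30, 1962 is a Saturday.)

Yes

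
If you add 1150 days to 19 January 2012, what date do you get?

March 14, 2015

+366 (one year; includes Feb 29, 2012) → Jan 19, 2013 (784 left).
+365 (one year) → Jan 19, 2014 (419 left).
+365 (one year) → Jan 19, 2015 (54 left).
Jan has 31 days: +13 → Feb 1, 2015 (41 left).
Feb has 28 days: +28 → Mar 1, 2015 (13 left).
+13 → Mar 14, 2015.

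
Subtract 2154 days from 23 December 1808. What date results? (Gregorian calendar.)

January 30, 1803

−366 (one year; includes Feb 29, 1808) → Dec 23, 1807 (1788 left).
−365 (one year) → Dec 23, 1806 (1423 left).
−365 (one year) → Dec 23, 1805 (1058 left).
−365 (one year) → Dec 23, 1804 (693 left).
−366 (one year; includes Feb 29, 1804) → Dec 23, 1803 (327 left).
−23 → Nov 30, 1803 (end of Nov, 30 days; 304 left).
−30 → Oct 31, 1803 (end of Oct, 31 days; 274 left).
−31 → Sep 30, 1803 (end of Sep, 30 days; 243 left).
−30 → Aug 31, 1803 (end of Aug, 31 days; 213 left).
−31 → Jul 31, 1803 (end of Jul, 31 days; 182 left).
−31 → Jun 30, 1803 (end of Jun, 30 days; 151 left).
−30 → May 31, 1803 (end of May, 31 days; 121 left).
−31 → Apr 30, 1803 (end of Apr, 30 days; 90 left).
−30 → Mar 31, 1803 (end of Mar, 31 days; 60 left).
−31 → Feb 28, 1803 (end of Feb, 28 days; 29 left).
−28 → Jan 31, 1803 (end of Jan, 31 days; 1 left).
−1 → Jan 30, 1803.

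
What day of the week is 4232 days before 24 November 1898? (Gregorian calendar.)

Nov 24, 1898 is a Thursday.
4232 mod 7 = 4, so 4232 days before a Thursday is Thursday − 4 = Sunday.

Sunday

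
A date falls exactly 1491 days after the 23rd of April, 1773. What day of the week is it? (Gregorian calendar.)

Friday

Apr 23, 1773 is a Friday.
1491 mod 7 = 0, so 1491 days after a Friday is Friday + 0 = Friday.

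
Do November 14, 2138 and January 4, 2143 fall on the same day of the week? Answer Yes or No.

From Nov 14, 2138 to Jan 4, 2143 is 1512 days.
1512 mod 7 = 0, so they are the same weekday.
(Nov 14, 2138 is a Friday; Jan 4, 2143 is a Friday.)

Yes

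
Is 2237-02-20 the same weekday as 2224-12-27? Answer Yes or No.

From Dec 27, 2224 to Feb 20, 2237 is 4438 days.
4438 mod 7 = 0, so they are the same weekday.
(Dec 27, 2224 is a Monday; Feb 20, 2237 is a Monday.)

Yes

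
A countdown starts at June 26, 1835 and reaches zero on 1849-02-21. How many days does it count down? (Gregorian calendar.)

Jun 26, 1835 → Jun 26, 1836: 366 days (Feb 29, 1836 is in that span).
Jun 26, 1836 → Jun 26, 1837: 365 days.
Jun 26, 1837 → Jun 26, 1838: 365 days.
Jun 26, 1838 → Jun 26, 1839: 365 days.
Jun 26, 1839 → Jun 26, 1840: 366 days (Feb 29, 1840 is in that span).
Jun 26, 1840 → Jun 26, 1841: 365 days.
Jun 26, 1841 → Jun 26, 1842: 365 days.
Jun 26, 1842 → Jun 26, 1843: 365 days.
Jun 26, 1843 → Jun 26, 1844: 366 days (Feb 29, 1844 is in that span).
Jun 26, 1844 → Jun 26, 1845: 365 days.
Jun 26, 1845 → Jun 26, 1846: 365 days.
Jun 26, 1846 → Jun 26, 1847: 365 days.
Jun 26, 1847 → Jun 26, 1848: 366 days (Feb 29, 1848 is in that span).
Jun 26, 1848 → Jul 26, 1848: 30 days (June has 30).
Jul 26, 1848 → Aug 26, 1848: 31 days (July has 31).
Aug 26, 1848 → Sep 26, 1848: 31 days (August has 31).
Sep 26, 1848 → Oct 26, 1848: 30 days (September has 30).
Oct 26, 1848 → Nov 26, 1848: 31 days (October has 31).
Nov 26, 1848 → Dec 26, 1848: 30 days (November has 30).
Dec 26, 1848 → Jan 26, 1849: 31 days (December has 31).
Jan 26, 1849 → Feb 21, 1849: 26 days.
Total: 4989 days.

4989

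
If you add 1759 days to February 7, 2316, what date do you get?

December 1, 2320

+366 (one year; includes Feb 29, 2316) → Feb 7, 2317 (1393 left).
+365 (one year) → Feb 7, 2318 (1028 left).
+365 (one year) → Feb 7, 2319 (663 left).
+365 (one year) → Feb 7, 2320 (298 left).
Feb has 29 days: +23 → Mar 1, 2320 (275 left).
Mar has 31 days: +31 → Apr 1, 2320 (244 left).
Apr has 30 days: +30 → May 1, 2320 (214 left).
May has 31 days: +31 → Jun 1, 2320 (183 left).
Jun has 30 days: +30 → Jul 1, 2320 (153 left).
Jul has 31 days: +31 → Aug 1, 2320 (122 left).
Aug has 31 days: +31 → Sep 1, 2320 (91 left).
Sep has 30 days: +30 → Oct 1, 2320 (61 left).
Oct has 31 days: +31 → Nov 1, 2320 (30 left).
Nov has 30 days: +30 → Dec 1, 2320 (0 left).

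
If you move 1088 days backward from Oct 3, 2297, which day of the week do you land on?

First find the weekday of Oct 3, 2297. Doomsday rule: the anchor day for the 2200s is Friday. For year 97: 97÷12 = 8 r 1, and 1÷4 = 0, so 8+1+0 = 9.
Friday + 9 ≡ Sunday — that's 2297's doomsday.
In October the doomsday date is Oct 10.
Oct 3 is 7 days before Oct 10; 7 mod 7 = 0, so Sunday − 0 = Sunday.
1088 mod 7 = 3, so 1088 days before a Sunday is Sunday − 3 = Thursday.

Thursday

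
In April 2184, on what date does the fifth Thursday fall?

April 29, 2184

April 1, 2184 is a Thursday.
The first Thursday is therefore April 1 (same day).
The fifth Thursday is 1 + 4×7 = April 29.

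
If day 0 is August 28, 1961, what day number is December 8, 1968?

Aug 28, 1961 → Aug 28, 1962: 365 days.
Aug 28, 1962 → Aug 28, 1963: 365 days.
Aug 28, 1963 → Aug 28, 1964: 366 days (Feb 29, 1964 is in that span).
Aug 28, 1964 → Aug 28, 1965: 365 days.
Aug 28, 1965 → Aug 28, 1966: 365 days.
Aug 28, 1966 → Aug 28, 1967: 365 days.
Aug 28, 1967 → Aug 28, 1968: 366 days (Feb 29, 1968 is in that span).
Aug 28, 1968 → Sep 28, 1968: 31 days (August has 31).
Sep 28, 1968 → Oct 28, 1968: 30 days (September has 30).
Oct 28, 1968 → Nov 28, 1968: 31 days (October has 31).
Nov 28, 1968 → Dec 8, 1968: 10 days.
Total: 2659 days.

2659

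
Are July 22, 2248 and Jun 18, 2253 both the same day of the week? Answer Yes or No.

Yes

From Jul 22, 2248 to Jun 18, 2253 is 1792 days.
1792 mod 7 = 0, so they are the same weekday.
(Jul 22, 2248 is a Saturday; Jun 18, 2253 is a Saturday.)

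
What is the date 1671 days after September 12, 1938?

+365 (one year) → Sep 12, 1939 (1306 left).
+366 (one year; includes Feb 29, 1940) → Sep 12, 1940 (940 left).
+365 (one year) → Sep 12, 1941 (575 left).
+365 (one year) → Sep 12, 1942 (210 left).
Sep has 30 days: +19 → Oct 1, 1942 (191 left).
Oct has 31 days: +31 → Nov 1, 1942 (160 left).
Nov has 30 days: +30 → Dec 1, 1942 (130 left).
Dec has 31 days: +31 → Jan 1, 1943 (99 left).
Jan has 31 days: +31 → Feb 1, 1943 (68 left).
Feb has 28 days: +28 → Mar 1, 1943 (40 left).
Mar has 31 days: +31 → Apr 1, 1943 (9 left).
+9 → Apr 10, 1943.

April 10, 1943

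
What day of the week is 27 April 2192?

January 1, 2192 is a Sunday.
Jan 1, 2192 → Feb 1, 2192: 31 days (January has 31).
Feb 1, 2192 → Mar 1, 2192: 29 days (February has 29).
Mar 1, 2192 → Apr 1, 2192: 31 days (March has 31).
Apr 1, 2192 → Apr 27, 2192: 26 days.
Total: 117 days.
117 mod 7 = 5, so Sunday + 5 = Friday.

Friday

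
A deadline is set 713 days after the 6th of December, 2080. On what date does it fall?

November 19, 2082

+365 (one year) → Dec 6, 2081 (348 left).
Dec has 31 days: +26 → Jan 1, 2082 (322 left).
Jan has 31 days: +31 → Feb 1, 2082 (291 left).
Feb has 28 days: +28 → Mar 1, 2082 (263 left).
Mar has 31 days: +31 → Apr 1, 2082 (232 left).
Apr has 30 days: +30 → May 1, 2082 (202 left).
May has 31 days: +31 → Jun 1, 2082 (171 left).
Jun has 30 days: +30 → Jul 1, 2082 (141 left).
Jul has 31 days: +31 → Aug 1, 2082 (110 left).
Aug has 31 days: +31 → Sep 1, 2082 (79 left).
Sep has 30 days: +30 → Oct 1, 2082 (49 left).
Oct has 31 days: +31 → Nov 1, 2082 (18 left).
+18 → Nov 19, 2082.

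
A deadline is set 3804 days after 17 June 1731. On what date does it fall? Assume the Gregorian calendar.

+366 (one year; includes Feb 29, 1732) → Jun 17, 1732 (3438 left).
+365 (one year) → Jun 17, 1733 (3073 left).
+365 (one year) → Jun 17, 1734 (2708 left).
+365 (one year) → Jun 17, 1735 (2343 left).
+366 (one year; includes Feb 29, 1736) → Jun 17, 1736 (1977 left).
+365 (one year) → Jun 17, 1737 (1612 left).
+365 (one year) → Jun 17, 1738 (1247 left).
+365 (one year) → Jun 17, 1739 (882 left).
+366 (one year; includes Feb 29, 1740) → Jun 17, 1740 (516 left).
+365 (one year) → Jun 17, 1741 (151 left).
Jun has 30 days: +14 → Jul 1, 1741 (137 left).
Jul has 31 days: +31 → Aug 1, 1741 (106 left).
Aug has 31 days: +31 → Sep 1, 1741 (75 left).
Sep has 30 days: +30 → Oct 1, 1741 (45 left).
Oct has 31 days: +31 → Nov 1, 1741 (14 left).
+14 → Nov 15, 1741.

November 15, 1741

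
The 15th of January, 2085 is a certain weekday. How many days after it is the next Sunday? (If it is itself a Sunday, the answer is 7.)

6

Jan 15, 2085 is a Monday.
From Monday to the next Sunday is 6 days.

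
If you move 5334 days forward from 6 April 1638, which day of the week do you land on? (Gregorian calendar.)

Apr 6, 1638 is a Tuesday.
5334 mod 7 = 0, so 5334 days after a Tuesday is Tuesday + 0 = Tuesday.

Tuesday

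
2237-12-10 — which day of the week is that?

Doomsday rule: the anchor day for the 2200s is Friday. For year 37: 37÷12 = 3 r 1, and 1÷4 = 0, so 3+1+0 = 4.
Friday + 4 ≡ Tuesday — that's 2237's doomsday.
In December the doomsday date is Dec 12.
Dec 10 is 2 days before Dec 12; 2 mod 7 = 2, so Tuesday − 2 = Sunday.

Sunday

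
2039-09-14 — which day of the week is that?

Doomsday rule: the anchor day for the 2000s is Tuesday. For year 39: 39÷12 = 3 r 3, and 3÷4 = 0, so 3+3+0 = 6.
Tuesday + 6 ≡ Monday — that's 2039's doomsday.
In September the doomsday date is Sep 5.
Sep 14 is 9 days after Sep 5; 9 mod 7 = 2, so Monday + 2 = Wednesday.

Wednesday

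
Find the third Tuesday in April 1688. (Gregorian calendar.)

April 1, 1688 is a Thursday.
The first Tuesday is therefore April 6 (5 days later).
The third Tuesday is 6 + 2×7 = April 20.

April 20, 1688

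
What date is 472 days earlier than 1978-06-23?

−365 (one year) → Jun 23, 1977 (107 left).
−23 → May 31, 1977 (end of May, 31 days; 84 left).
−31 → Apr 30, 1977 (end of Apr, 30 days; 53 left).
−30 → Mar 31, 1977 (end of Mar, 31 days; 23 left).
−23 → Mar 8, 1977.

March 8, 1977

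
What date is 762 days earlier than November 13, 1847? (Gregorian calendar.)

October 12, 1845

−365 (one year) → Nov 13, 1846 (397 left).
−13 → Oct 31, 1846 (end of Oct, 31 days; 384 left).
−31 → Sep 30, 1846 (end of Sep, 30 days; 353 left).
−30 → Aug 31, 1846 (end of Aug, 31 days; 323 left).
−31 → Jul 31, 1846 (end of Jul, 31 days; 292 left).
−31 → Jun 30, 1846 (end of Jun, 30 days; 261 left).
−30 → May 31, 1846 (end of May, 31 days; 231 left).
−31 → Apr 30, 1846 (end of Apr, 30 days; 200 left).
−30 → Mar 31, 1846 (end of Mar, 31 days; 170 left).
−31 → Feb 28, 1846 (end of Feb, 28 days; 139 left).
−28 → Jan 31, 1846 (end of Jan, 31 days; 111 left).
−31 → Dec 31, 1845 (end of Dec, 31 days; 80 left).
−31 → Nov 30, 1845 (end of Nov, 30 days; 49 left).
−30 → Oct 31, 1845 (end of Oct, 31 days; 19 left).
−19 → Oct 12, 1845.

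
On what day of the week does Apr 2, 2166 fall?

Wednesday

Doomsday rule: the anchor day for the 2100s is Sunday. For year 66: 66÷12 = 5 r 6, and 6÷4 = 1, so 5+6+1 = 12.
Sunday + 12 ≡ Friday — that's 2166's doomsday.
In April the doomsday date is Apr 4.
Apr 2 is 2 days before Apr 4; 2 mod 7 = 2, so Friday − 2 = Wednesday.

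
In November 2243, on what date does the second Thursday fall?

November 1, 2243 is a Wednesday.
The first Thursday is therefore November 2 (1 days later).
The second Thursday is 2 + 1×7 = November 9.

November 9, 2243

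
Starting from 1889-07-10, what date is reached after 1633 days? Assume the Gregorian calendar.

December 29, 1893

+365 (one year) → Jul 10, 1890 (1268 left).
+365 (one year) → Jul 10, 1891 (903 left).
+366 (one year; includes Feb 29, 1892) → Jul 10, 1892 (537 left).
+365 (one year) → Jul 10, 1893 (172 left).
Jul has 31 days: +22 → Aug 1, 1893 (150 left).
Aug has 31 days: +31 → Sep 1, 1893 (119 left).
Sep has 30 days: +30 → Oct 1, 1893 (89 left).
Oct has 31 days: +31 → Nov 1, 1893 (58 left).
Nov has 30 days: +30 → Dec 1, 1893 (28 left).
+28 → Dec 29, 1893.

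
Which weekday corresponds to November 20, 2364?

Doomsday rule: the anchor day for the 2300s is Wednesday. For year 64: 64÷12 = 5 r 4, and 4÷4 = 1, so 5+4+1 = 10.
Wednesday + 10 ≡ Saturday — that's 2364's doomsday.
In November the doomsday date is Nov 7.
Nov 20 is 13 days after Nov 7; 13 mod 7 = 6, so Saturday + 6 = Friday.

Friday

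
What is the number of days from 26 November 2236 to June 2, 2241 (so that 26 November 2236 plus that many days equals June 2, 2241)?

1649

Nov 26, 2236 → Nov 26, 2237: 365 days.
Nov 26, 2237 → Nov 26, 2238: 365 days.
Nov 26, 2238 → Nov 26, 2239: 365 days.
Nov 26, 2239 → Nov 26, 2240: 366 days (Feb 29, 2240 is in that span).
Nov 26, 2240 → Dec 26, 2240: 30 days (November has 30).
Dec 26, 2240 → Jan 26, 2241: 31 days (December has 31).
Jan 26, 2241 → Feb 26, 2241: 31 days (January has 31).
Feb 26, 2241 → Mar 26, 2241: 28 days (February has 28).
Mar 26, 2241 → Apr 26, 2241: 31 days (March has 31).
Apr 26, 2241 → May 26, 2241: 30 days (April has 30).
May 26, 2241 → Jun 2, 2241: 7 days.
Total: 1649 days.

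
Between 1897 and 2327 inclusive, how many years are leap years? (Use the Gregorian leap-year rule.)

Multiples of 4 in [1897,2327]: 107.
Of those, multiples of 100: 5 (not leap unless ÷400).
Multiples of 400: 1.
Leap years = 107 − 5 + 1 = 103.

103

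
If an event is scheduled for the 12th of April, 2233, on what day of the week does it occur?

Friday

Doomsday rule: the anchor day for the 2200s is Friday. For year 33: 33÷12 = 2 r 9, and 9÷4 = 2, so 2+9+2 = 13.
Friday + 13 ≡ Thursday — that's 2233's doomsday.
In April the doomsday date is Apr 4.
Apr 12 is 8 days after Apr 4; 8 mod 7 = 1, so Thursday + 1 = Friday.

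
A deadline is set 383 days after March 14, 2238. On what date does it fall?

April 1, 2239

Mar has 31 days: +18 → Apr 1, 2238 (365 left).
Apr has 30 days: +30 → May 1, 2238 (335 left).
May has 31 days: +31 → Jun 1, 2238 (304 left).
Jun has 30 days: +30 → Jul 1, 2238 (274 left).
Jul has 31 days: +31 → Aug 1, 2238 (243 left).
Aug has 31 days: +31 → Sep 1, 2238 (212 left).
Sep has 30 days: +30 → Oct 1, 2238 (182 left).
Oct has 31 days: +31 → Nov 1, 2238 (151 left).
Nov has 30 days: +30 → Dec 1, 2238 (121 left).
Dec has 31 days: +31 → Jan 1, 2239 (90 left).
Jan has 31 days: +31 → Feb 1, 2239 (59 left).
Feb has 28 days: +28 → Mar 1, 2239 (31 left).
Mar has 31 days: +31 → Apr 1, 2239 (0 left).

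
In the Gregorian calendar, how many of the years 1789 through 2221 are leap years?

104

Multiples of 4 in [1789,2221]: 108.
Of those, multiples of 100: 5 (not leap unless ÷400).
Multiples of 400: 1.
Leap years = 108 − 5 + 1 = 104.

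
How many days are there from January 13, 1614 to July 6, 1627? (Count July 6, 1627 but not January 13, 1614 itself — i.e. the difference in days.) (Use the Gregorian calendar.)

4922

Jan 13, 1614 → Jan 13, 1615: 365 days.
Jan 13, 1615 → Jan 13, 1616: 365 days.
Jan 13, 1616 → Jan 13, 1617: 366 days (Feb 29, 1616 is in that span).
Jan 13, 1617 → Jan 13, 1618: 365 days.
Jan 13, 1618 → Jan 13, 1619: 365 days.
Jan 13, 1619 → Jan 13, 1620: 365 days.
Jan 13, 1620 → Jan 13, 1621: 366 days (Feb 29, 1620 is in that span).
Jan 13, 1621 → Jan 13, 1622: 365 days.
Jan 13, 1622 → Jan 13, 1623: 365 days.
Jan 13, 1623 → Jan 13, 1624: 365 days.
Jan 13, 1624 → Jan 13, 1625: 366 days (Feb 29, 1624 is in that span).
Jan 13, 1625 → Jan 13, 1626: 365 days.
Jan 13, 1626 → Jan 13, 1627: 365 days.
Jan 13, 1627 → Feb 13, 1627: 31 days (January has 31).
Feb 13, 1627 → Mar 13, 1627: 28 days (February has 28).
Mar 13, 1627 → Apr 13, 1627: 31 days (March has 31).
Apr 13, 1627 → May 13, 1627: 30 days (April has 30).
May 13, 1627 → Jun 13, 1627: 31 days (May has 31).
Jun 13, 1627 → Jul 6, 1627: 23 days.
Total: 4922 days.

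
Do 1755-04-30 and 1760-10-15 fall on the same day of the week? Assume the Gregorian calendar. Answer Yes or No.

From Apr 30, 1755 to Oct 15, 1760 is 1995 days.
1995 mod 7 = 0, so they are the same weekday.
(Apr 30, 1755 is a Wednesday; Oct 15, 1760 is a Wednesday.)

Yes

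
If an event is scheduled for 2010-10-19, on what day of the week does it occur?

Tuesday

Doomsday rule: the anchor day for the 2000s is Tuesday. For year 10: 10÷12 = 0 r 10, and 10÷4 = 2, so 0+10+2 = 12.
Tuesday + 12 ≡ Sunday — that's 2010's doomsday.
In October the doomsday date is Oct 10.
Oct 19 is 9 days after Oct 10; 9 mod 7 = 2, so Sunday + 2 = Tuesday.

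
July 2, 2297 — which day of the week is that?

Friday

Doomsday rule: the anchor day for the 2200s is Friday. For year 97: 97÷12 = 8 r 1, and 1÷4 = 0, so 8+1+0 = 9.
Friday + 9 ≡ Sunday — that's 2297's doomsday.
In July the doomsday date is Jul 11.
Jul 2 is 9 days before Jul 11; 9 mod 7 = 2, so Sunday − 2 = Friday.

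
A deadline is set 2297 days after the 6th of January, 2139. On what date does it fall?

April 21, 2145

+365 (one year) → Jan 6, 2140 (1932 left).
+366 (one year; includes Feb 29, 2140) → Jan 6, 2141 (1566 left).
+365 (one year) → Jan 6, 2142 (1201 left).
+365 (one year) → Jan 6, 2143 (836 left).
+365 (one year) → Jan 6, 2144 (471 left).
+366 (one year; includes Feb 29, 2144) → Jan 6, 2145 (105 left).
Jan has 31 days: +26 → Feb 1, 2145 (79 left).
Feb has 28 days: +28 → Mar 1, 2145 (51 left).
Mar has 31 days: +31 → Apr 1, 2145 (20 left).
+20 → Apr 21, 2145.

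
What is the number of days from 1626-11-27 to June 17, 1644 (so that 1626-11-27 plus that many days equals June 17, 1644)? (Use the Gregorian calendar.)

6412

Nov 27, 1626 → Nov 27, 1627: 365 days.
Nov 27, 1627 → Nov 27, 1628: 366 days (Feb 29, 1628 is in that span).
Nov 27, 1628 → Nov 27, 1629: 365 days.
Nov 27, 1629 → Nov 27, 1630: 365 days.
Nov 27, 1630 → Nov 27, 1631: 365 days.
Nov 27, 1631 → Nov 27, 1632: 366 days (Feb 29, 1632 is in that span).
Nov 27, 1632 → Nov 27, 1633: 365 days.
Nov 27, 1633 → Nov 27, 1634: 365 days.
Nov 27, 1634 → Nov 27, 1635: 365 days.
Nov 27, 1635 → Nov 27, 1636: 366 days (Feb 29, 1636 is in that span).
Nov 27, 1636 → Nov 27, 1637: 365 days.
Nov 27, 1637 → Nov 27, 1638: 365 days.
Nov 27, 1638 → Nov 27, 1639: 365 days.
Nov 27, 1639 → Nov 27, 1640: 366 days (Feb 29, 1640 is in that span).
Nov 27, 1640 → Nov 27, 1641: 365 days.
Nov 27, 1641 → Nov 27, 1642: 365 days.
Nov 27, 1642 → Nov 27, 1643: 365 days.
Nov 27, 1643 → Dec 27, 1643: 30 days (November has 30).
Dec 27, 1643 → Jan 27, 1644: 31 days (December has 31).
Jan 27, 1644 → Feb 27, 1644: 31 days (January has 31).
Feb 27, 1644 → Mar 27, 1644: 29 days (February has 29).
Mar 27, 1644 → Apr 27, 1644: 31 days (March has 31).
Apr 27, 1644 → May 27, 1644: 30 days (April has 30).
May 27, 1644 → Jun 17, 1644: 21 days.
Total: 6412 days.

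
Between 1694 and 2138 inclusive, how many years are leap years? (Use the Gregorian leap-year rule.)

107

Multiples of 4 in [1694,2138]: 111.
Of those, multiples of 100: 5 (not leap unless ÷400).
Multiples of 400: 1.
Leap years = 111 − 5 + 1 = 107.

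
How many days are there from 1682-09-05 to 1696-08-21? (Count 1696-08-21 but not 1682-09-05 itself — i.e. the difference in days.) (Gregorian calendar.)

Sep 5, 1682 → Sep 5, 1683: 365 days.
Sep 5, 1683 → Sep 5, 1684: 366 days (Feb 29, 1684 is in that span).
Sep 5, 1684 → Sep 5, 1685: 365 days.
Sep 5, 1685 → Sep 5, 1686: 365 days.
Sep 5, 1686 → Sep 5, 1687: 365 days.
Sep 5, 1687 → Sep 5, 1688: 366 days (Feb 29, 1688 is in that span).
Sep 5, 1688 → Sep 5, 1689: 365 days.
Sep 5, 1689 → Sep 5, 1690: 365 days.
Sep 5, 1690 → Sep 5, 1691: 365 days.
Sep 5, 1691 → Sep 5, 1692: 366 days (Feb 29, 1692 is in that span).
Sep 5, 1692 → Sep 5, 1693: 365 days.
Sep 5, 1693 → Sep 5, 1694: 365 days.
Sep 5, 1694 → Sep 5, 1695: 365 days.
Sep 5, 1695 → Oct 5, 1695: 30 days (September has 30).
Oct 5, 1695 → Nov 5, 1695: 31 days (October has 31).
Nov 5, 1695 → Dec 5, 1695: 30 days (November has 30).
Dec 5, 1695 → Jan 5, 1696: 31 days (December has 31).
Jan 5, 1696 → Feb 5, 1696: 31 days (January has 31).
Feb 5, 1696 → Mar 5, 1696: 29 days (February has 29).
Mar 5, 1696 → Apr 5, 1696: 31 days (March has 31).
Apr 5, 1696 → May 5, 1696: 30 days (April has 30).
May 5, 1696 → Jun 5, 1696: 31 days (May has 31).
Jun 5, 1696 → Jul 5, 1696: 30 days (June has 30).
Jul 5, 1696 → Aug 5, 1696: 31 days (July has 31).
Aug 5, 1696 → Aug 21, 1696: 16 days.
Total: 5099 days.

5099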